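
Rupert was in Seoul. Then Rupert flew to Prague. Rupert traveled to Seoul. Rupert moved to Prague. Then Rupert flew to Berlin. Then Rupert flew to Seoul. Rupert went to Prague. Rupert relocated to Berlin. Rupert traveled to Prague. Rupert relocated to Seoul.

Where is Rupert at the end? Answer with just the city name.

Tracking Rupert's location:
Start: Rupert is in Seoul.
After move 1: Seoul -> Prague. Rupert is in Prague.
After move 2: Prague -> Seoul. Rupert is in Seoul.
After move 3: Seoul -> Prague. Rupert is in Prague.
After move 4: Prague -> Berlin. Rupert is in Berlin.
After move 5: Berlin -> Seoul. Rupert is in Seoul.
After move 6: Seoul -> Prague. Rupert is in Prague.
After move 7: Prague -> Berlin. Rupert is in Berlin.
After move 8: Berlin -> Prague. Rupert is in Prague.
After move 9: Prague -> Seoul. Rupert is in Seoul.

Answer: Seoul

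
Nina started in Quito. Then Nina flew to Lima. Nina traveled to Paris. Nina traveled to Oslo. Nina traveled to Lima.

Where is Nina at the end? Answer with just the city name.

Tracking Nina's location:
Start: Nina is in Quito.
After move 1: Quito -> Lima. Nina is in Lima.
After move 2: Lima -> Paris. Nina is in Paris.
After move 3: Paris -> Oslo. Nina is in Oslo.
After move 4: Oslo -> Lima. Nina is in Lima.

Answer: Lima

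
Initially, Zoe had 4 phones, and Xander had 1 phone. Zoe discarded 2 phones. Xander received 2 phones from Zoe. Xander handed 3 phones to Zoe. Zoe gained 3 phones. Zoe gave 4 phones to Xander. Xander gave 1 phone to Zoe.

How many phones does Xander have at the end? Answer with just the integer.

Tracking counts step by step:
Start: Zoe=4, Xander=1
Event 1 (Zoe -2): Zoe: 4 -> 2. State: Zoe=2, Xander=1
Event 2 (Zoe -> Xander, 2): Zoe: 2 -> 0, Xander: 1 -> 3. State: Zoe=0, Xander=3
Event 3 (Xander -> Zoe, 3): Xander: 3 -> 0, Zoe: 0 -> 3. State: Zoe=3, Xander=0
Event 4 (Zoe +3): Zoe: 3 -> 6. State: Zoe=6, Xander=0
Event 5 (Zoe -> Xander, 4): Zoe: 6 -> 2, Xander: 0 -> 4. State: Zoe=2, Xander=4
Event 6 (Xander -> Zoe, 1): Xander: 4 -> 3, Zoe: 2 -> 3. State: Zoe=3, Xander=3

Xander's final count: 3

Answer: 3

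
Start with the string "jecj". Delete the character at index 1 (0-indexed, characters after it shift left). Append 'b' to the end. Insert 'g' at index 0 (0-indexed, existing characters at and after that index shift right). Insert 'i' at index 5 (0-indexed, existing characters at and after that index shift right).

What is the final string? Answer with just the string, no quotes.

Applying each edit step by step:
Start: "jecj"
Op 1 (delete idx 1 = 'e'): "jecj" -> "jcj"
Op 2 (append 'b'): "jcj" -> "jcjb"
Op 3 (insert 'g' at idx 0): "jcjb" -> "gjcjb"
Op 4 (insert 'i' at idx 5): "gjcjb" -> "gjcjbi"

Answer: gjcjbi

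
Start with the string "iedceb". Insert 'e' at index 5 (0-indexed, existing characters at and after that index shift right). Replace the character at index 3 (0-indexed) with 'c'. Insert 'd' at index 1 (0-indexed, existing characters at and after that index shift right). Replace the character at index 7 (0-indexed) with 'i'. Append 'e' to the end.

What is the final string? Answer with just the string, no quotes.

Answer: idedceeie

Derivation:
Applying each edit step by step:
Start: "iedceb"
Op 1 (insert 'e' at idx 5): "iedceb" -> "iedceeb"
Op 2 (replace idx 3: 'c' -> 'c'): "iedceeb" -> "iedceeb"
Op 3 (insert 'd' at idx 1): "iedceeb" -> "idedceeb"
Op 4 (replace idx 7: 'b' -> 'i'): "idedceeb" -> "idedceei"
Op 5 (append 'e'): "idedceei" -> "idedceeie"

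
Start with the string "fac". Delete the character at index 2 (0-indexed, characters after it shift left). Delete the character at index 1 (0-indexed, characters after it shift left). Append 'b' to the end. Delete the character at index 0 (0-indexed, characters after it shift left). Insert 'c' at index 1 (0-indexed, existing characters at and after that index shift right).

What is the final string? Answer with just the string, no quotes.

Answer: bc

Derivation:
Applying each edit step by step:
Start: "fac"
Op 1 (delete idx 2 = 'c'): "fac" -> "fa"
Op 2 (delete idx 1 = 'a'): "fa" -> "f"
Op 3 (append 'b'): "f" -> "fb"
Op 4 (delete idx 0 = 'f'): "fb" -> "b"
Op 5 (insert 'c' at idx 1): "b" -> "bc"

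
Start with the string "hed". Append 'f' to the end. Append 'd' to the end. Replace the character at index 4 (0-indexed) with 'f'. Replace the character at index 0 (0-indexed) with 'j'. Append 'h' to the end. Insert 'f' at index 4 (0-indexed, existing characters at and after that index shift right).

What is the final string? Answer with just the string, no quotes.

Applying each edit step by step:
Start: "hed"
Op 1 (append 'f'): "hed" -> "hedf"
Op 2 (append 'd'): "hedf" -> "hedfd"
Op 3 (replace idx 4: 'd' -> 'f'): "hedfd" -> "hedff"
Op 4 (replace idx 0: 'h' -> 'j'): "hedff" -> "jedff"
Op 5 (append 'h'): "jedff" -> "jedffh"
Op 6 (insert 'f' at idx 4): "jedffh" -> "jedfffh"

Answer: jedfffh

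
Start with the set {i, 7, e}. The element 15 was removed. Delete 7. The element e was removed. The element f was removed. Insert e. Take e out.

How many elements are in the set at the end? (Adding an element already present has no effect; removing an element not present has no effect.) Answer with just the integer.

Answer: 1

Derivation:
Tracking the set through each operation:
Start: {7, e, i}
Event 1 (remove 15): not present, no change. Set: {7, e, i}
Event 2 (remove 7): removed. Set: {e, i}
Event 3 (remove e): removed. Set: {i}
Event 4 (remove f): not present, no change. Set: {i}
Event 5 (add e): added. Set: {e, i}
Event 6 (remove e): removed. Set: {i}

Final set: {i} (size 1)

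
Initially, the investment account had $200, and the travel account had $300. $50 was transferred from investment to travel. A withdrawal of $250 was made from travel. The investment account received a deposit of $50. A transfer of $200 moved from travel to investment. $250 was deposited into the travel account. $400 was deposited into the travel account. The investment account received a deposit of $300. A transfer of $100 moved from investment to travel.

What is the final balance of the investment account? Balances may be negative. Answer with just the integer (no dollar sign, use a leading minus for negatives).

Tracking account balances step by step:
Start: investment=200, travel=300
Event 1 (transfer 50 investment -> travel): investment: 200 - 50 = 150, travel: 300 + 50 = 350. Balances: investment=150, travel=350
Event 2 (withdraw 250 from travel): travel: 350 - 250 = 100. Balances: investment=150, travel=100
Event 3 (deposit 50 to investment): investment: 150 + 50 = 200. Balances: investment=200, travel=100
Event 4 (transfer 200 travel -> investment): travel: 100 - 200 = -100, investment: 200 + 200 = 400. Balances: investment=400, travel=-100
Event 5 (deposit 250 to travel): travel: -100 + 250 = 150. Balances: investment=400, travel=150
Event 6 (deposit 400 to travel): travel: 150 + 400 = 550. Balances: investment=400, travel=550
Event 7 (deposit 300 to investment): investment: 400 + 300 = 700. Balances: investment=700, travel=550
Event 8 (transfer 100 investment -> travel): investment: 700 - 100 = 600, travel: 550 + 100 = 650. Balances: investment=600, travel=650

Final balance of investment: 600

Answer: 600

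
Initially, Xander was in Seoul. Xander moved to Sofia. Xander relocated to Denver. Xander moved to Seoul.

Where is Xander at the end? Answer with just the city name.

Tracking Xander's location:
Start: Xander is in Seoul.
After move 1: Seoul -> Sofia. Xander is in Sofia.
After move 2: Sofia -> Denver. Xander is in Denver.
After move 3: Denver -> Seoul. Xander is in Seoul.

Answer: Seoul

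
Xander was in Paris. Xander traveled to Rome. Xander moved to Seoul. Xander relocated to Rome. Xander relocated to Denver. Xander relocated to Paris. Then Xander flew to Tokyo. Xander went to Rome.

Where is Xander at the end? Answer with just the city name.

Answer: Rome

Derivation:
Tracking Xander's location:
Start: Xander is in Paris.
After move 1: Paris -> Rome. Xander is in Rome.
After move 2: Rome -> Seoul. Xander is in Seoul.
After move 3: Seoul -> Rome. Xander is in Rome.
After move 4: Rome -> Denver. Xander is in Denver.
After move 5: Denver -> Paris. Xander is in Paris.
After move 6: Paris -> Tokyo. Xander is in Tokyo.
After move 7: Tokyo -> Rome. Xander is in Rome.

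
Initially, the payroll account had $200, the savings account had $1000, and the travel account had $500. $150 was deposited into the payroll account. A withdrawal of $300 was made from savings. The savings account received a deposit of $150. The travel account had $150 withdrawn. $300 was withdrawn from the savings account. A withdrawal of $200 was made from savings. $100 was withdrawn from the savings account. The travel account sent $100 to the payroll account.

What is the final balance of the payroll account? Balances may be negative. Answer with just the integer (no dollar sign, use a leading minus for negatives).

Tracking account balances step by step:
Start: payroll=200, savings=1000, travel=500
Event 1 (deposit 150 to payroll): payroll: 200 + 150 = 350. Balances: payroll=350, savings=1000, travel=500
Event 2 (withdraw 300 from savings): savings: 1000 - 300 = 700. Balances: payroll=350, savings=700, travel=500
Event 3 (deposit 150 to savings): savings: 700 + 150 = 850. Balances: payroll=350, savings=850, travel=500
Event 4 (withdraw 150 from travel): travel: 500 - 150 = 350. Balances: payroll=350, savings=850, travel=350
Event 5 (withdraw 300 from savings): savings: 850 - 300 = 550. Balances: payroll=350, savings=550, travel=350
Event 6 (withdraw 200 from savings): savings: 550 - 200 = 350. Balances: payroll=350, savings=350, travel=350
Event 7 (withdraw 100 from savings): savings: 350 - 100 = 250. Balances: payroll=350, savings=250, travel=350
Event 8 (transfer 100 travel -> payroll): travel: 350 - 100 = 250, payroll: 350 + 100 = 450. Balances: payroll=450, savings=250, travel=250

Final balance of payroll: 450

Answer: 450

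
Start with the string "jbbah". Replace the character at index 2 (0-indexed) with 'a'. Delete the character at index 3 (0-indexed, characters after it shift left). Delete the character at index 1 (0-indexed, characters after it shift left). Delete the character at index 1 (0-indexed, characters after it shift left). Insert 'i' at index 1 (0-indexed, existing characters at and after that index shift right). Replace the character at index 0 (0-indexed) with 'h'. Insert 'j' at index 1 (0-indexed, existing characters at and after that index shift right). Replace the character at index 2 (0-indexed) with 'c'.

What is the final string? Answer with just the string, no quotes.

Applying each edit step by step:
Start: "jbbah"
Op 1 (replace idx 2: 'b' -> 'a'): "jbbah" -> "jbaah"
Op 2 (delete idx 3 = 'a'): "jbaah" -> "jbah"
Op 3 (delete idx 1 = 'b'): "jbah" -> "jah"
Op 4 (delete idx 1 = 'a'): "jah" -> "jh"
Op 5 (insert 'i' at idx 1): "jh" -> "jih"
Op 6 (replace idx 0: 'j' -> 'h'): "jih" -> "hih"
Op 7 (insert 'j' at idx 1): "hih" -> "hjih"
Op 8 (replace idx 2: 'i' -> 'c'): "hjih" -> "hjch"

Answer: hjch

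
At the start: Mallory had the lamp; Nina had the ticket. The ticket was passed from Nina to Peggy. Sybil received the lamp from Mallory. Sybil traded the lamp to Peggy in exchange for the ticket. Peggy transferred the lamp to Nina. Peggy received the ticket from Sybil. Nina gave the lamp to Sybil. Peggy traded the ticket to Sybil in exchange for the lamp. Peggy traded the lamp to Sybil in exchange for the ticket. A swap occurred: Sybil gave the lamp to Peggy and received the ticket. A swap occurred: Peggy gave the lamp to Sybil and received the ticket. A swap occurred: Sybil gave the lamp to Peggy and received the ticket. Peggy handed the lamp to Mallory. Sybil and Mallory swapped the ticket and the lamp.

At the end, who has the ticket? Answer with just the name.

Tracking all object holders:
Start: lamp:Mallory, ticket:Nina
Event 1 (give ticket: Nina -> Peggy). State: lamp:Mallory, ticket:Peggy
Event 2 (give lamp: Mallory -> Sybil). State: lamp:Sybil, ticket:Peggy
Event 3 (swap lamp<->ticket: now lamp:Peggy, ticket:Sybil). State: lamp:Peggy, ticket:Sybil
Event 4 (give lamp: Peggy -> Nina). State: lamp:Nina, ticket:Sybil
Event 5 (give ticket: Sybil -> Peggy). State: lamp:Nina, ticket:Peggy
Event 6 (give lamp: Nina -> Sybil). State: lamp:Sybil, ticket:Peggy
Event 7 (swap ticket<->lamp: now ticket:Sybil, lamp:Peggy). State: lamp:Peggy, ticket:Sybil
Event 8 (swap lamp<->ticket: now lamp:Sybil, ticket:Peggy). State: lamp:Sybil, ticket:Peggy
Event 9 (swap lamp<->ticket: now lamp:Peggy, ticket:Sybil). State: lamp:Peggy, ticket:Sybil
Event 10 (swap lamp<->ticket: now lamp:Sybil, ticket:Peggy). State: lamp:Sybil, ticket:Peggy
Event 11 (swap lamp<->ticket: now lamp:Peggy, ticket:Sybil). State: lamp:Peggy, ticket:Sybil
Event 12 (give lamp: Peggy -> Mallory). State: lamp:Mallory, ticket:Sybil
Event 13 (swap ticket<->lamp: now ticket:Mallory, lamp:Sybil). State: lamp:Sybil, ticket:Mallory

Final state: lamp:Sybil, ticket:Mallory
The ticket is held by Mallory.

Answer: Mallory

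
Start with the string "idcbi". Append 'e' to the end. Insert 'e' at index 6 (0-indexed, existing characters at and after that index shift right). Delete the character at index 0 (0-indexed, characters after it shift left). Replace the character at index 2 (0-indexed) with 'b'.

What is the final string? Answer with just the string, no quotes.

Answer: dcbiee

Derivation:
Applying each edit step by step:
Start: "idcbi"
Op 1 (append 'e'): "idcbi" -> "idcbie"
Op 2 (insert 'e' at idx 6): "idcbie" -> "idcbiee"
Op 3 (delete idx 0 = 'i'): "idcbiee" -> "dcbiee"
Op 4 (replace idx 2: 'b' -> 'b'): "dcbiee" -> "dcbiee"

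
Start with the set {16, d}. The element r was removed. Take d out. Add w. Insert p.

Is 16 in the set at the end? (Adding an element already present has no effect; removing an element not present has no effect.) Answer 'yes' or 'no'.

Answer: yes

Derivation:
Tracking the set through each operation:
Start: {16, d}
Event 1 (remove r): not present, no change. Set: {16, d}
Event 2 (remove d): removed. Set: {16}
Event 3 (add w): added. Set: {16, w}
Event 4 (add p): added. Set: {16, p, w}

Final set: {16, p, w} (size 3)
16 is in the final set.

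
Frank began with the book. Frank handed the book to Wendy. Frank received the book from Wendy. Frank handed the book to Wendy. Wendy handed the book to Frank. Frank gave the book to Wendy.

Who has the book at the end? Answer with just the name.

Tracking the book through each event:
Start: Frank has the book.
After event 1: Wendy has the book.
After event 2: Frank has the book.
After event 3: Wendy has the book.
After event 4: Frank has the book.
After event 5: Wendy has the book.

Answer: Wendy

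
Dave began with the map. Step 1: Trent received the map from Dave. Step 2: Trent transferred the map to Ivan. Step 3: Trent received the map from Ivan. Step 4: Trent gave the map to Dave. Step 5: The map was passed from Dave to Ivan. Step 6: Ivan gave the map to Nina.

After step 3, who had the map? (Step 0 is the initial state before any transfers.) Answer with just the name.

Tracking the map holder through step 3:
After step 0 (start): Dave
After step 1: Trent
After step 2: Ivan
After step 3: Trent

At step 3, the holder is Trent.

Answer: Trent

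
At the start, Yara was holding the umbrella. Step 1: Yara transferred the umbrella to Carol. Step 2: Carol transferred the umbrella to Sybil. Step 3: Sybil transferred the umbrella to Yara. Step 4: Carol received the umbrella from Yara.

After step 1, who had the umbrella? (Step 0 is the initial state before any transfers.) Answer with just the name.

Answer: Carol

Derivation:
Tracking the umbrella holder through step 1:
After step 0 (start): Yara
After step 1: Carol

At step 1, the holder is Carol.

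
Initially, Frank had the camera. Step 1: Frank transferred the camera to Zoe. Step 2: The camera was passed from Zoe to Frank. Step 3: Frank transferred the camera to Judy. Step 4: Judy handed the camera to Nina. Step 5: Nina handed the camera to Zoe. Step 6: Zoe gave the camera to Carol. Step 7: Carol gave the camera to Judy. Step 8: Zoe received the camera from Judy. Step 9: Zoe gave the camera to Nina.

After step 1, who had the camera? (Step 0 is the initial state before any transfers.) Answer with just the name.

Answer: Zoe

Derivation:
Tracking the camera holder through step 1:
After step 0 (start): Frank
After step 1: Zoe

At step 1, the holder is Zoe.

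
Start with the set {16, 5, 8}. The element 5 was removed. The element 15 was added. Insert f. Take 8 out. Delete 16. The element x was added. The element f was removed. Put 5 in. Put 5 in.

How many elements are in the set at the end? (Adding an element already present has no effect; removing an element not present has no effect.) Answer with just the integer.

Tracking the set through each operation:
Start: {16, 5, 8}
Event 1 (remove 5): removed. Set: {16, 8}
Event 2 (add 15): added. Set: {15, 16, 8}
Event 3 (add f): added. Set: {15, 16, 8, f}
Event 4 (remove 8): removed. Set: {15, 16, f}
Event 5 (remove 16): removed. Set: {15, f}
Event 6 (add x): added. Set: {15, f, x}
Event 7 (remove f): removed. Set: {15, x}
Event 8 (add 5): added. Set: {15, 5, x}
Event 9 (add 5): already present, no change. Set: {15, 5, x}

Final set: {15, 5, x} (size 3)

Answer: 3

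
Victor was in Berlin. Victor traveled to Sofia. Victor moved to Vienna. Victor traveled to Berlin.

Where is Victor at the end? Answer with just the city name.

Tracking Victor's location:
Start: Victor is in Berlin.
After move 1: Berlin -> Sofia. Victor is in Sofia.
After move 2: Sofia -> Vienna. Victor is in Vienna.
After move 3: Vienna -> Berlin. Victor is in Berlin.

Answer: Berlin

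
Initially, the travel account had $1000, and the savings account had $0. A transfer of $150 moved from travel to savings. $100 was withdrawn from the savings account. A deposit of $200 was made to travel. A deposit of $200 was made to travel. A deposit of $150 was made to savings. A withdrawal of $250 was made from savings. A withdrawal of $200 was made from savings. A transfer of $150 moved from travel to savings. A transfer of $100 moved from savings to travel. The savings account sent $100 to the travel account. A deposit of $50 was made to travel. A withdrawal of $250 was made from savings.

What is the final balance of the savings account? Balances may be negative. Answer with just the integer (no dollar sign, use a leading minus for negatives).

Tracking account balances step by step:
Start: travel=1000, savings=0
Event 1 (transfer 150 travel -> savings): travel: 1000 - 150 = 850, savings: 0 + 150 = 150. Balances: travel=850, savings=150
Event 2 (withdraw 100 from savings): savings: 150 - 100 = 50. Balances: travel=850, savings=50
Event 3 (deposit 200 to travel): travel: 850 + 200 = 1050. Balances: travel=1050, savings=50
Event 4 (deposit 200 to travel): travel: 1050 + 200 = 1250. Balances: travel=1250, savings=50
Event 5 (deposit 150 to savings): savings: 50 + 150 = 200. Balances: travel=1250, savings=200
Event 6 (withdraw 250 from savings): savings: 200 - 250 = -50. Balances: travel=1250, savings=-50
Event 7 (withdraw 200 from savings): savings: -50 - 200 = -250. Balances: travel=1250, savings=-250
Event 8 (transfer 150 travel -> savings): travel: 1250 - 150 = 1100, savings: -250 + 150 = -100. Balances: travel=1100, savings=-100
Event 9 (transfer 100 savings -> travel): savings: -100 - 100 = -200, travel: 1100 + 100 = 1200. Balances: travel=1200, savings=-200
Event 10 (transfer 100 savings -> travel): savings: -200 - 100 = -300, travel: 1200 + 100 = 1300. Balances: travel=1300, savings=-300
Event 11 (deposit 50 to travel): travel: 1300 + 50 = 1350. Balances: travel=1350, savings=-300
Event 12 (withdraw 250 from savings): savings: -300 - 250 = -550. Balances: travel=1350, savings=-550

Final balance of savings: -550

Answer: -550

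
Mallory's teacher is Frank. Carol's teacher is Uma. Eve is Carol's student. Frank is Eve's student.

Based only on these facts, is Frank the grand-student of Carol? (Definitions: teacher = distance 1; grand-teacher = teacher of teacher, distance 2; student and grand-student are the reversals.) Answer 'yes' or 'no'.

Answer: yes

Derivation:
Reconstructing the teacher chain from the given facts:
  Uma -> Carol -> Eve -> Frank -> Mallory
(each arrow means 'teacher of the next')
Positions in the chain (0 = top):
  position of Uma: 0
  position of Carol: 1
  position of Eve: 2
  position of Frank: 3
  position of Mallory: 4

Frank is at position 3, Carol is at position 1; signed distance (j - i) = -2.
'grand-student' requires j - i = -2. Actual distance is -2, so the relation HOLDS.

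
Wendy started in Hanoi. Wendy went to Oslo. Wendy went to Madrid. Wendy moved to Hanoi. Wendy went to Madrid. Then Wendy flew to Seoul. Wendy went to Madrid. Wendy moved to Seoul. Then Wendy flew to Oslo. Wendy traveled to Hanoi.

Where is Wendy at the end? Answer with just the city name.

Answer: Hanoi

Derivation:
Tracking Wendy's location:
Start: Wendy is in Hanoi.
After move 1: Hanoi -> Oslo. Wendy is in Oslo.
After move 2: Oslo -> Madrid. Wendy is in Madrid.
After move 3: Madrid -> Hanoi. Wendy is in Hanoi.
After move 4: Hanoi -> Madrid. Wendy is in Madrid.
After move 5: Madrid -> Seoul. Wendy is in Seoul.
After move 6: Seoul -> Madrid. Wendy is in Madrid.
After move 7: Madrid -> Seoul. Wendy is in Seoul.
After move 8: Seoul -> Oslo. Wendy is in Oslo.
After move 9: Oslo -> Hanoi. Wendy is in Hanoi.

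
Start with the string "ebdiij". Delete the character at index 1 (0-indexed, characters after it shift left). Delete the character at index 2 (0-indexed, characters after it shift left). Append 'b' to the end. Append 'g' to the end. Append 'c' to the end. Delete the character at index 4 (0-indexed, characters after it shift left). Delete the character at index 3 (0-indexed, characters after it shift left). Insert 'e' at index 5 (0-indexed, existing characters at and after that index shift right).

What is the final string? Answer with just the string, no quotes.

Answer: edigce

Derivation:
Applying each edit step by step:
Start: "ebdiij"
Op 1 (delete idx 1 = 'b'): "ebdiij" -> "ediij"
Op 2 (delete idx 2 = 'i'): "ediij" -> "edij"
Op 3 (append 'b'): "edij" -> "edijb"
Op 4 (append 'g'): "edijb" -> "edijbg"
Op 5 (append 'c'): "edijbg" -> "edijbgc"
Op 6 (delete idx 4 = 'b'): "edijbgc" -> "edijgc"
Op 7 (delete idx 3 = 'j'): "edijgc" -> "edigc"
Op 8 (insert 'e' at idx 5): "edigc" -> "edigce"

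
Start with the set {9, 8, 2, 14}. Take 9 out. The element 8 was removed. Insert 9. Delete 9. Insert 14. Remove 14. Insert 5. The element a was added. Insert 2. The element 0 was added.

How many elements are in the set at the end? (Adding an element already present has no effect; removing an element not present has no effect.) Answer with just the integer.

Answer: 4

Derivation:
Tracking the set through each operation:
Start: {14, 2, 8, 9}
Event 1 (remove 9): removed. Set: {14, 2, 8}
Event 2 (remove 8): removed. Set: {14, 2}
Event 3 (add 9): added. Set: {14, 2, 9}
Event 4 (remove 9): removed. Set: {14, 2}
Event 5 (add 14): already present, no change. Set: {14, 2}
Event 6 (remove 14): removed. Set: {2}
Event 7 (add 5): added. Set: {2, 5}
Event 8 (add a): added. Set: {2, 5, a}
Event 9 (add 2): already present, no change. Set: {2, 5, a}
Event 10 (add 0): added. Set: {0, 2, 5, a}

Final set: {0, 2, 5, a} (size 4)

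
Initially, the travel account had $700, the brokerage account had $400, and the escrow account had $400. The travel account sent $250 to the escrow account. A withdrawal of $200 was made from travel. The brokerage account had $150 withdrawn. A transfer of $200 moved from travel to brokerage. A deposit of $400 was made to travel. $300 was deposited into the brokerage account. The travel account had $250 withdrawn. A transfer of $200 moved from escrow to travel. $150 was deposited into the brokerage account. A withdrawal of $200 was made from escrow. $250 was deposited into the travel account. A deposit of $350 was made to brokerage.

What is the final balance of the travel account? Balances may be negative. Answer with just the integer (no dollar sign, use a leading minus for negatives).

Tracking account balances step by step:
Start: travel=700, brokerage=400, escrow=400
Event 1 (transfer 250 travel -> escrow): travel: 700 - 250 = 450, escrow: 400 + 250 = 650. Balances: travel=450, brokerage=400, escrow=650
Event 2 (withdraw 200 from travel): travel: 450 - 200 = 250. Balances: travel=250, brokerage=400, escrow=650
Event 3 (withdraw 150 from brokerage): brokerage: 400 - 150 = 250. Balances: travel=250, brokerage=250, escrow=650
Event 4 (transfer 200 travel -> brokerage): travel: 250 - 200 = 50, brokerage: 250 + 200 = 450. Balances: travel=50, brokerage=450, escrow=650
Event 5 (deposit 400 to travel): travel: 50 + 400 = 450. Balances: travel=450, brokerage=450, escrow=650
Event 6 (deposit 300 to brokerage): brokerage: 450 + 300 = 750. Balances: travel=450, brokerage=750, escrow=650
Event 7 (withdraw 250 from travel): travel: 450 - 250 = 200. Balances: travel=200, brokerage=750, escrow=650
Event 8 (transfer 200 escrow -> travel): escrow: 650 - 200 = 450, travel: 200 + 200 = 400. Balances: travel=400, brokerage=750, escrow=450
Event 9 (deposit 150 to brokerage): brokerage: 750 + 150 = 900. Balances: travel=400, brokerage=900, escrow=450
Event 10 (withdraw 200 from escrow): escrow: 450 - 200 = 250. Balances: travel=400, brokerage=900, escrow=250
Event 11 (deposit 250 to travel): travel: 400 + 250 = 650. Balances: travel=650, brokerage=900, escrow=250
Event 12 (deposit 350 to brokerage): brokerage: 900 + 350 = 1250. Balances: travel=650, brokerage=1250, escrow=250

Final balance of travel: 650

Answer: 650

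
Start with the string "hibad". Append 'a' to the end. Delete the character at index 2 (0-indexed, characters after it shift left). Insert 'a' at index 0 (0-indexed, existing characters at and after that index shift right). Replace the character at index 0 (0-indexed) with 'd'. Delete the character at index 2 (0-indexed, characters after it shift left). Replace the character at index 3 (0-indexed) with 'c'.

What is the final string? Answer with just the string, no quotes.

Applying each edit step by step:
Start: "hibad"
Op 1 (append 'a'): "hibad" -> "hibada"
Op 2 (delete idx 2 = 'b'): "hibada" -> "hiada"
Op 3 (insert 'a' at idx 0): "hiada" -> "ahiada"
Op 4 (replace idx 0: 'a' -> 'd'): "ahiada" -> "dhiada"
Op 5 (delete idx 2 = 'i'): "dhiada" -> "dhada"
Op 6 (replace idx 3: 'd' -> 'c'): "dhada" -> "dhaca"

Answer: dhaca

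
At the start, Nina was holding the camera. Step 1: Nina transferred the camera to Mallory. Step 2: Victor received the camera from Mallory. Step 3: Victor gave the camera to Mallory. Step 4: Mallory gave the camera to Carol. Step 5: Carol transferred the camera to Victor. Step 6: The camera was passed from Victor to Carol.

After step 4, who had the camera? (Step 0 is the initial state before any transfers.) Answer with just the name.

Tracking the camera holder through step 4:
After step 0 (start): Nina
After step 1: Mallory
After step 2: Victor
After step 3: Mallory
After step 4: Carol

At step 4, the holder is Carol.

Answer: Carol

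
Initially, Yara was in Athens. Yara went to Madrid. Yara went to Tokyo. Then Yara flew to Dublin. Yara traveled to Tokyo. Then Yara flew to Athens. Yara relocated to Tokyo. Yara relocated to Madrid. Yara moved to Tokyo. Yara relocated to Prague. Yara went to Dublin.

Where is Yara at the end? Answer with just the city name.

Answer: Dublin

Derivation:
Tracking Yara's location:
Start: Yara is in Athens.
After move 1: Athens -> Madrid. Yara is in Madrid.
After move 2: Madrid -> Tokyo. Yara is in Tokyo.
After move 3: Tokyo -> Dublin. Yara is in Dublin.
After move 4: Dublin -> Tokyo. Yara is in Tokyo.
After move 5: Tokyo -> Athens. Yara is in Athens.
After move 6: Athens -> Tokyo. Yara is in Tokyo.
After move 7: Tokyo -> Madrid. Yara is in Madrid.
After move 8: Madrid -> Tokyo. Yara is in Tokyo.
After move 9: Tokyo -> Prague. Yara is in Prague.
After move 10: Prague -> Dublin. Yara is in Dublin.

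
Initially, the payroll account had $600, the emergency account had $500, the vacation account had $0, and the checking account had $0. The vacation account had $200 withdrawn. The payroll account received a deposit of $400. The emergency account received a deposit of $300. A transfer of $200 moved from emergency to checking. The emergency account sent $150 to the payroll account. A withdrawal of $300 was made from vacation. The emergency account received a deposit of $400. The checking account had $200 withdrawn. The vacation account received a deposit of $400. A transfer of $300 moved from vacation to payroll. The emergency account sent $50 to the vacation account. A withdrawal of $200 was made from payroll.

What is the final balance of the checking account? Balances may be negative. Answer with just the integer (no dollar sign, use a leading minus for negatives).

Tracking account balances step by step:
Start: payroll=600, emergency=500, vacation=0, checking=0
Event 1 (withdraw 200 from vacation): vacation: 0 - 200 = -200. Balances: payroll=600, emergency=500, vacation=-200, checking=0
Event 2 (deposit 400 to payroll): payroll: 600 + 400 = 1000. Balances: payroll=1000, emergency=500, vacation=-200, checking=0
Event 3 (deposit 300 to emergency): emergency: 500 + 300 = 800. Balances: payroll=1000, emergency=800, vacation=-200, checking=0
Event 4 (transfer 200 emergency -> checking): emergency: 800 - 200 = 600, checking: 0 + 200 = 200. Balances: payroll=1000, emergency=600, vacation=-200, checking=200
Event 5 (transfer 150 emergency -> payroll): emergency: 600 - 150 = 450, payroll: 1000 + 150 = 1150. Balances: payroll=1150, emergency=450, vacation=-200, checking=200
Event 6 (withdraw 300 from vacation): vacation: -200 - 300 = -500. Balances: payroll=1150, emergency=450, vacation=-500, checking=200
Event 7 (deposit 400 to emergency): emergency: 450 + 400 = 850. Balances: payroll=1150, emergency=850, vacation=-500, checking=200
Event 8 (withdraw 200 from checking): checking: 200 - 200 = 0. Balances: payroll=1150, emergency=850, vacation=-500, checking=0
Event 9 (deposit 400 to vacation): vacation: -500 + 400 = -100. Balances: payroll=1150, emergency=850, vacation=-100, checking=0
Event 10 (transfer 300 vacation -> payroll): vacation: -100 - 300 = -400, payroll: 1150 + 300 = 1450. Balances: payroll=1450, emergency=850, vacation=-400, checking=0
Event 11 (transfer 50 emergency -> vacation): emergency: 850 - 50 = 800, vacation: -400 + 50 = -350. Balances: payroll=1450, emergency=800, vacation=-350, checking=0
Event 12 (withdraw 200 from payroll): payroll: 1450 - 200 = 1250. Balances: payroll=1250, emergency=800, vacation=-350, checking=0

Final balance of checking: 0

Answer: 0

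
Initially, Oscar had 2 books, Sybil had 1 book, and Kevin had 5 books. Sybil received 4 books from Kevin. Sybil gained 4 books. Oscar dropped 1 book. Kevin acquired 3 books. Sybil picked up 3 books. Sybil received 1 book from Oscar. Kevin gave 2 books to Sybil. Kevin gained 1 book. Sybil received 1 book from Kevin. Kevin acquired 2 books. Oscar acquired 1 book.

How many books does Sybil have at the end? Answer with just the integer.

Tracking counts step by step:
Start: Oscar=2, Sybil=1, Kevin=5
Event 1 (Kevin -> Sybil, 4): Kevin: 5 -> 1, Sybil: 1 -> 5. State: Oscar=2, Sybil=5, Kevin=1
Event 2 (Sybil +4): Sybil: 5 -> 9. State: Oscar=2, Sybil=9, Kevin=1
Event 3 (Oscar -1): Oscar: 2 -> 1. State: Oscar=1, Sybil=9, Kevin=1
Event 4 (Kevin +3): Kevin: 1 -> 4. State: Oscar=1, Sybil=9, Kevin=4
Event 5 (Sybil +3): Sybil: 9 -> 12. State: Oscar=1, Sybil=12, Kevin=4
Event 6 (Oscar -> Sybil, 1): Oscar: 1 -> 0, Sybil: 12 -> 13. State: Oscar=0, Sybil=13, Kevin=4
Event 7 (Kevin -> Sybil, 2): Kevin: 4 -> 2, Sybil: 13 -> 15. State: Oscar=0, Sybil=15, Kevin=2
Event 8 (Kevin +1): Kevin: 2 -> 3. State: Oscar=0, Sybil=15, Kevin=3
Event 9 (Kevin -> Sybil, 1): Kevin: 3 -> 2, Sybil: 15 -> 16. State: Oscar=0, Sybil=16, Kevin=2
Event 10 (Kevin +2): Kevin: 2 -> 4. State: Oscar=0, Sybil=16, Kevin=4
Event 11 (Oscar +1): Oscar: 0 -> 1. State: Oscar=1, Sybil=16, Kevin=4

Sybil's final count: 16

Answer: 16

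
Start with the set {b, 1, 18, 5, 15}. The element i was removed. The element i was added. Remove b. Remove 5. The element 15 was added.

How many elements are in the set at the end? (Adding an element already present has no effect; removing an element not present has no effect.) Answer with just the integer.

Answer: 4

Derivation:
Tracking the set through each operation:
Start: {1, 15, 18, 5, b}
Event 1 (remove i): not present, no change. Set: {1, 15, 18, 5, b}
Event 2 (add i): added. Set: {1, 15, 18, 5, b, i}
Event 3 (remove b): removed. Set: {1, 15, 18, 5, i}
Event 4 (remove 5): removed. Set: {1, 15, 18, i}
Event 5 (add 15): already present, no change. Set: {1, 15, 18, i}

Final set: {1, 15, 18, i} (size 4)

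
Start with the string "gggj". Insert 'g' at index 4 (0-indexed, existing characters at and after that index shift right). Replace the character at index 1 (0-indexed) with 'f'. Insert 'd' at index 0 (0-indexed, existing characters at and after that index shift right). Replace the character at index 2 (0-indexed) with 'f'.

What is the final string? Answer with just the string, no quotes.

Applying each edit step by step:
Start: "gggj"
Op 1 (insert 'g' at idx 4): "gggj" -> "gggjg"
Op 2 (replace idx 1: 'g' -> 'f'): "gggjg" -> "gfgjg"
Op 3 (insert 'd' at idx 0): "gfgjg" -> "dgfgjg"
Op 4 (replace idx 2: 'f' -> 'f'): "dgfgjg" -> "dgfgjg"

Answer: dgfgjg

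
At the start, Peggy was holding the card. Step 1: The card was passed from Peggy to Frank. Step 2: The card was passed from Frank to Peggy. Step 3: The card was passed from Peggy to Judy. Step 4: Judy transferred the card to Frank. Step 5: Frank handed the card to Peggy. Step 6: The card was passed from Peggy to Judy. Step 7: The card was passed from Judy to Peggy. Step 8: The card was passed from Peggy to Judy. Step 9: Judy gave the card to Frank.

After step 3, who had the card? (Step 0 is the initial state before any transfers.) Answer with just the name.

Tracking the card holder through step 3:
After step 0 (start): Peggy
After step 1: Frank
After step 2: Peggy
After step 3: Judy

At step 3, the holder is Judy.

Answer: Judy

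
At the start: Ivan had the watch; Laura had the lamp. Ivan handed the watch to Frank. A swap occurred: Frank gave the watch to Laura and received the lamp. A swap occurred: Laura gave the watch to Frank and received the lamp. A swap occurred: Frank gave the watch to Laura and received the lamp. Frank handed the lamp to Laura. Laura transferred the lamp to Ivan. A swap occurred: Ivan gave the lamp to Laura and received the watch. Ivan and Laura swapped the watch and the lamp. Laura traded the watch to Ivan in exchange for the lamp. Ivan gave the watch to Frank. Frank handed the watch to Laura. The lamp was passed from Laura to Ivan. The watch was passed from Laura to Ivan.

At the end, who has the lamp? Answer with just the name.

Tracking all object holders:
Start: watch:Ivan, lamp:Laura
Event 1 (give watch: Ivan -> Frank). State: watch:Frank, lamp:Laura
Event 2 (swap watch<->lamp: now watch:Laura, lamp:Frank). State: watch:Laura, lamp:Frank
Event 3 (swap watch<->lamp: now watch:Frank, lamp:Laura). State: watch:Frank, lamp:Laura
Event 4 (swap watch<->lamp: now watch:Laura, lamp:Frank). State: watch:Laura, lamp:Frank
Event 5 (give lamp: Frank -> Laura). State: watch:Laura, lamp:Laura
Event 6 (give lamp: Laura -> Ivan). State: watch:Laura, lamp:Ivan
Event 7 (swap lamp<->watch: now lamp:Laura, watch:Ivan). State: watch:Ivan, lamp:Laura
Event 8 (swap watch<->lamp: now watch:Laura, lamp:Ivan). State: watch:Laura, lamp:Ivan
Event 9 (swap watch<->lamp: now watch:Ivan, lamp:Laura). State: watch:Ivan, lamp:Laura
Event 10 (give watch: Ivan -> Frank). State: watch:Frank, lamp:Laura
Event 11 (give watch: Frank -> Laura). State: watch:Laura, lamp:Laura
Event 12 (give lamp: Laura -> Ivan). State: watch:Laura, lamp:Ivan
Event 13 (give watch: Laura -> Ivan). State: watch:Ivan, lamp:Ivan

Final state: watch:Ivan, lamp:Ivan
The lamp is held by Ivan.

Answer: Ivan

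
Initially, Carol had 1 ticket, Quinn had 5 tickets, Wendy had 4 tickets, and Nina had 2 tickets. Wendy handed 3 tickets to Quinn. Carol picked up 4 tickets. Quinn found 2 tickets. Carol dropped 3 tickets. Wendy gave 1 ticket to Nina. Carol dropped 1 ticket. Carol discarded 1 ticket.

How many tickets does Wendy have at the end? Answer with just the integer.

Answer: 0

Derivation:
Tracking counts step by step:
Start: Carol=1, Quinn=5, Wendy=4, Nina=2
Event 1 (Wendy -> Quinn, 3): Wendy: 4 -> 1, Quinn: 5 -> 8. State: Carol=1, Quinn=8, Wendy=1, Nina=2
Event 2 (Carol +4): Carol: 1 -> 5. State: Carol=5, Quinn=8, Wendy=1, Nina=2
Event 3 (Quinn +2): Quinn: 8 -> 10. State: Carol=5, Quinn=10, Wendy=1, Nina=2
Event 4 (Carol -3): Carol: 5 -> 2. State: Carol=2, Quinn=10, Wendy=1, Nina=2
Event 5 (Wendy -> Nina, 1): Wendy: 1 -> 0, Nina: 2 -> 3. State: Carol=2, Quinn=10, Wendy=0, Nina=3
Event 6 (Carol -1): Carol: 2 -> 1. State: Carol=1, Quinn=10, Wendy=0, Nina=3
Event 7 (Carol -1): Carol: 1 -> 0. State: Carol=0, Quinn=10, Wendy=0, Nina=3

Wendy's final count: 0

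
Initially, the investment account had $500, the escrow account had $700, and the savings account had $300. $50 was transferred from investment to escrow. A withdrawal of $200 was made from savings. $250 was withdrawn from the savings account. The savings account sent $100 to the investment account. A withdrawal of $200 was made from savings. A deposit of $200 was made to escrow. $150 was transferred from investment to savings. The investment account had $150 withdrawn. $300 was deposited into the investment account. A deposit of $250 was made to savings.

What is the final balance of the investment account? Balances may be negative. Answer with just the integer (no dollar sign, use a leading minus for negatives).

Tracking account balances step by step:
Start: investment=500, escrow=700, savings=300
Event 1 (transfer 50 investment -> escrow): investment: 500 - 50 = 450, escrow: 700 + 50 = 750. Balances: investment=450, escrow=750, savings=300
Event 2 (withdraw 200 from savings): savings: 300 - 200 = 100. Balances: investment=450, escrow=750, savings=100
Event 3 (withdraw 250 from savings): savings: 100 - 250 = -150. Balances: investment=450, escrow=750, savings=-150
Event 4 (transfer 100 savings -> investment): savings: -150 - 100 = -250, investment: 450 + 100 = 550. Balances: investment=550, escrow=750, savings=-250
Event 5 (withdraw 200 from savings): savings: -250 - 200 = -450. Balances: investment=550, escrow=750, savings=-450
Event 6 (deposit 200 to escrow): escrow: 750 + 200 = 950. Balances: investment=550, escrow=950, savings=-450
Event 7 (transfer 150 investment -> savings): investment: 550 - 150 = 400, savings: -450 + 150 = -300. Balances: investment=400, escrow=950, savings=-300
Event 8 (withdraw 150 from investment): investment: 400 - 150 = 250. Balances: investment=250, escrow=950, savings=-300
Event 9 (deposit 300 to investment): investment: 250 + 300 = 550. Balances: investment=550, escrow=950, savings=-300
Event 10 (deposit 250 to savings): savings: -300 + 250 = -50. Balances: investment=550, escrow=950, savings=-50

Final balance of investment: 550

Answer: 550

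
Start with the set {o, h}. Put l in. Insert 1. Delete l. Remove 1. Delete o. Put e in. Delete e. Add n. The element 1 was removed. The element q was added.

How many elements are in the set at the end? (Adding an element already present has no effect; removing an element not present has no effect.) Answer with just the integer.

Tracking the set through each operation:
Start: {h, o}
Event 1 (add l): added. Set: {h, l, o}
Event 2 (add 1): added. Set: {1, h, l, o}
Event 3 (remove l): removed. Set: {1, h, o}
Event 4 (remove 1): removed. Set: {h, o}
Event 5 (remove o): removed. Set: {h}
Event 6 (add e): added. Set: {e, h}
Event 7 (remove e): removed. Set: {h}
Event 8 (add n): added. Set: {h, n}
Event 9 (remove 1): not present, no change. Set: {h, n}
Event 10 (add q): added. Set: {h, n, q}

Final set: {h, n, q} (size 3)

Answer: 3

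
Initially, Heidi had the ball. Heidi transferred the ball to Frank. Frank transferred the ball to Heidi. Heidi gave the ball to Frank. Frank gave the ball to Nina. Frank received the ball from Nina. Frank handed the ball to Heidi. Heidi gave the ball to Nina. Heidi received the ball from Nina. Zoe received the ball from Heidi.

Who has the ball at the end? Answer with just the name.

Tracking the ball through each event:
Start: Heidi has the ball.
After event 1: Frank has the ball.
After event 2: Heidi has the ball.
After event 3: Frank has the ball.
After event 4: Nina has the ball.
After event 5: Frank has the ball.
After event 6: Heidi has the ball.
After event 7: Nina has the ball.
After event 8: Heidi has the ball.
After event 9: Zoe has the ball.

Answer: Zoe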